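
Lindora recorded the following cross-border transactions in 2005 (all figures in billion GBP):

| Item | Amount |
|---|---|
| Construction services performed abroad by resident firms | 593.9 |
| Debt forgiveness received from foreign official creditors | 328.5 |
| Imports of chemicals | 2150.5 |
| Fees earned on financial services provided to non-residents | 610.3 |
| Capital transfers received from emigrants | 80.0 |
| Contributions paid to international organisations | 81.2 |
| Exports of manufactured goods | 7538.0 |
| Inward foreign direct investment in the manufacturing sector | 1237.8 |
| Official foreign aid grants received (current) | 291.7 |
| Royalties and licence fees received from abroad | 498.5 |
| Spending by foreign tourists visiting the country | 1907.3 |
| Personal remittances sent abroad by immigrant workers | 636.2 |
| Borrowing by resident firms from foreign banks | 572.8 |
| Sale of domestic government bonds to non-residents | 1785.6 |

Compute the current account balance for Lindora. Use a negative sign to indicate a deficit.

8571.8

Goods: -2150.5 + 7538.0 = 5387.5
Services: 610.3 + 498.5 + 1907.3 + 593.9 = 3610.0
Secondary income: 291.7 - 81.2 - 636.2 = -425.7
Current account = 5387.5 + 3610.0 + (-425.7) = 8571.8
(Excluded from the current account — capital account: debt forgiveness received from foreign official creditors 328.5, capital transfers received from emigrants 80.0; financial account: inward foreign direct investment in the manufacturing sector 1237.8, borrowing by resident firms from foreign banks 572.8, sale of domestic government bonds to non-residents 1785.6.)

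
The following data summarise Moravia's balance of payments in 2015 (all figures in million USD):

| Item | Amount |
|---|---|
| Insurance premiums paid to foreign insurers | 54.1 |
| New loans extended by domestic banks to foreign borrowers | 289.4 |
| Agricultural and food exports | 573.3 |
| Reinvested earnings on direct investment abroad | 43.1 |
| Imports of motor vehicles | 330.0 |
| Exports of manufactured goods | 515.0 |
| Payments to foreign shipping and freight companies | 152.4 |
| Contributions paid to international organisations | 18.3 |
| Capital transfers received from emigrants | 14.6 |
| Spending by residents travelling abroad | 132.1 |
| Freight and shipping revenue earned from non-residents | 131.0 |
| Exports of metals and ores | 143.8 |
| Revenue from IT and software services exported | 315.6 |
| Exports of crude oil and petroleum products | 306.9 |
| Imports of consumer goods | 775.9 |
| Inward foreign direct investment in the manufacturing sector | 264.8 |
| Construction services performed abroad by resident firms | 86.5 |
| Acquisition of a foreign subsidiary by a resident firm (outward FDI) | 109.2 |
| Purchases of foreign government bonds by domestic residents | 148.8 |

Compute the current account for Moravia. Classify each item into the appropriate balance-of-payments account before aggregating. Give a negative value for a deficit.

Goods: 573.3 + 143.8 - 775.9 - 330.0 + 306.9 + 515.0 = 433.1
Services: 86.5 - 152.4 + 131.0 + 315.6 - 132.1 - 54.1 = 194.5
Primary income: 43.1
Secondary income: -18.3
Current account = 433.1 + 194.5 + 43.1 + (-18.3) = 652.4
(Excluded from the current account — financial account: new loans extended by domestic banks to foreign borrowers 289.4, inward foreign direct investment in the manufacturing sector 264.8, acquisition of a foreign subsidiary by a resident firm (outward FDI) 109.2, purchases of foreign government bonds by domestic residents 148.8; capital account: capital transfers received from emigrants 14.6.)

652.4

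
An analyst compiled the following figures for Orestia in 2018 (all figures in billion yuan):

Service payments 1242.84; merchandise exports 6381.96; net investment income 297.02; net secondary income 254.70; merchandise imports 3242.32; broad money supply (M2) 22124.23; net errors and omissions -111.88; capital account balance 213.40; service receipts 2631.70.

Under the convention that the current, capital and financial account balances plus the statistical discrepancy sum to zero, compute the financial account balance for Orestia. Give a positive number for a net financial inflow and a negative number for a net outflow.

-5181.74

Goods balance = 6381.96 - 3242.32 = 3139.64
Services balance = 2631.70 - 1242.84 = 1388.86
Trade balance (goods + services) = 3139.64 + 1388.86 = 4528.50
Net primary income = 297.02
Net secondary income = 254.70
Current account = 4528.50 + 297.02 + 254.70 = 5080.22
Financial account = -(5080.22 + 213.40 + (-111.88)) = -5181.74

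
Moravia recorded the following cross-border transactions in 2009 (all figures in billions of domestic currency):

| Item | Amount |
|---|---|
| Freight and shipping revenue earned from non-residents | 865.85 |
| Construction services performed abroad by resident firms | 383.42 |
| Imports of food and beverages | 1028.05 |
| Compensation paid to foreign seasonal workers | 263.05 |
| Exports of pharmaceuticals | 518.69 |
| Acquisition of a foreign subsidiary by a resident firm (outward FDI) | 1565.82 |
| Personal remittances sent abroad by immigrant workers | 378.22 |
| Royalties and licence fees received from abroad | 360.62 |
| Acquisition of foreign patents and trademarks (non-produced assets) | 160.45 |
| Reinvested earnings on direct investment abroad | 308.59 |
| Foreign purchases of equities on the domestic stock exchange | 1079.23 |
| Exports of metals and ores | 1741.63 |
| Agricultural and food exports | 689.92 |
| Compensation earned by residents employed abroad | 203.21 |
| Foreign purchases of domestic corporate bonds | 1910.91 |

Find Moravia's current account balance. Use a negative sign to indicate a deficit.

3402.61

Goods: 1741.63 + 689.92 - 1028.05 + 518.69 = 1922.19
Services: 865.85 + 360.62 + 383.42 = 1609.89
Primary income: 308.59 - 263.05 + 203.21 = 248.75
Secondary income: -378.22
Current account = 1922.19 + 1609.89 + 248.75 + (-378.22) = 3402.61
(Excluded from the current account — financial account: acquisition of a foreign subsidiary by a resident firm (outward FDI) 1565.82, foreign purchases of equities on the domestic stock exchange 1079.23, foreign purchases of domestic corporate bonds 1910.91; capital account: acquisition of foreign patents and trademarks (non-produced assets) 160.45.)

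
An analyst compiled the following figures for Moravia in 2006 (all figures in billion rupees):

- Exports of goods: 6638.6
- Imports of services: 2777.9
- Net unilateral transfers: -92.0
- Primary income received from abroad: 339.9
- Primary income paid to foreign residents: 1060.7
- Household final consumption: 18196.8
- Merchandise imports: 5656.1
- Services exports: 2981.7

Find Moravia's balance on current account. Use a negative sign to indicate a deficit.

373.5

Goods balance = 6638.6 - 5656.1 = 982.5
Services balance = 2981.7 - 2777.9 = 203.8
Trade balance (goods + services) = 982.5 + 203.8 = 1186.3
Net primary income = 339.9 - 1060.7 = -720.8
Net secondary income = -92.0
Current account = 1186.3 + (-720.8) + (-92.0) = 373.5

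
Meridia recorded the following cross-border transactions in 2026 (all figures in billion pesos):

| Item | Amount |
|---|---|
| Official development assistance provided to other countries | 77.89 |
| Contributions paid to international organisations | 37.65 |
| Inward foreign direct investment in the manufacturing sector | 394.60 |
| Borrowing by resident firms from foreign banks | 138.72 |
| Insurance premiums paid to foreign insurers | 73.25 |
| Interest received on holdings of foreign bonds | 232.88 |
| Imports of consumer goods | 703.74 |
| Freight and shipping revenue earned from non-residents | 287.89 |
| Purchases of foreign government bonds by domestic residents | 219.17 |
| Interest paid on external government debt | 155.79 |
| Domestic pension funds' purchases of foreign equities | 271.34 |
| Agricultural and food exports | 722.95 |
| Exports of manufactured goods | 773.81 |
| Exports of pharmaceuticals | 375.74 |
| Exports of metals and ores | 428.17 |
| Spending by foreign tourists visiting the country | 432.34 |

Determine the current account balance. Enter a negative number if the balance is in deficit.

Goods: 773.81 + 722.95 + 375.74 - 703.74 + 428.17 = 1596.93
Services: 432.34 - 73.25 + 287.89 = 646.98
Primary income: -155.79 + 232.88 = 77.09
Secondary income: -77.89 - 37.65 = -115.54
Current account = 1596.93 + 646.98 + 77.09 + (-115.54) = 2205.46
(Excluded from the current account — financial account: inward foreign direct investment in the manufacturing sector 394.60, borrowing by resident firms from foreign banks 138.72, purchases of foreign government bonds by domestic residents 219.17, domestic pension funds' purchases of foreign equities 271.34.)

2205.46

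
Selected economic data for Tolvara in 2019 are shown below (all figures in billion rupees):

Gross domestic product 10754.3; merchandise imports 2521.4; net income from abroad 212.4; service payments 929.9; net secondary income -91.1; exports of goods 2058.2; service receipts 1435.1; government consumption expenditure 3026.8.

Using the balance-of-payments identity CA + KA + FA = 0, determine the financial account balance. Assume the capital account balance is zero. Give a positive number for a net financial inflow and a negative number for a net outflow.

Goods balance = 2058.2 - 2521.4 = -463.2
Services balance = 1435.1 - 929.9 = 505.2
Trade balance (goods + services) = -463.2 + 505.2 = 42.0
Net primary income = 212.4
Net secondary income = -91.1
Current account = 42.0 + 212.4 + (-91.1) = 163.3
Financial account = -(163.3) = -163.3

-163.3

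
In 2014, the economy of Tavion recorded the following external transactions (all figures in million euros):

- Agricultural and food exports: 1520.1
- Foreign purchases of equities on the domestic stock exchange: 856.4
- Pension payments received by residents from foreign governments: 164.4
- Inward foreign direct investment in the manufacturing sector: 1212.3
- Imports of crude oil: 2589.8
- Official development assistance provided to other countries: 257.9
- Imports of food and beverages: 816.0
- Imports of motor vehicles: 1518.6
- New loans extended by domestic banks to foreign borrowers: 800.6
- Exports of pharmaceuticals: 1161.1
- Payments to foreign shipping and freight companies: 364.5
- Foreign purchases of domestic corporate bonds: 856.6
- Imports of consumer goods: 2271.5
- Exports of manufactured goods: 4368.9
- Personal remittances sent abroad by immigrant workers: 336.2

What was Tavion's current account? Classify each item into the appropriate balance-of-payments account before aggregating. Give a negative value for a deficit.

-940.0

Goods: 4368.9 - 2589.8 + 1161.1 - 816.0 - 1518.6 + 1520.1 - 2271.5 = -145.8
Services: -364.5
Secondary income: 164.4 - 336.2 - 257.9 = -429.7
Current account = (-145.8) + (-364.5) + (-429.7) = -940.0
(Excluded from the current account — financial account: foreign purchases of equities on the domestic stock exchange 856.4, inward foreign direct investment in the manufacturing sector 1212.3, new loans extended by domestic banks to foreign borrowers 800.6, foreign purchases of domestic corporate bonds 856.6.)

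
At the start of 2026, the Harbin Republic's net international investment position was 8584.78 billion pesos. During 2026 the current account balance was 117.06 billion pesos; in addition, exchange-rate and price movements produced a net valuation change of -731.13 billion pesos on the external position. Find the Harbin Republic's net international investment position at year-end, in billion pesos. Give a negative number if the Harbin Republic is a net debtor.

7970.71

Change in NIIP = current account + net valuation change = 117.06 + (-731.13) = -614.07
End-of-year NIIP = 8584.78 + (-614.07) = 7970.71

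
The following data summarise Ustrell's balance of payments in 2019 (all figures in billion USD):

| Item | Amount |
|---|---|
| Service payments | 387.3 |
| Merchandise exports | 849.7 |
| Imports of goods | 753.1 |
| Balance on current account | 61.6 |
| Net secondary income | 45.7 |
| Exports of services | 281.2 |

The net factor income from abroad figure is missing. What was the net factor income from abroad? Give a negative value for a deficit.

Current account = goods balance + services balance + net primary income + net secondary income
Sum of the known components = 36.2
Net factor income from abroad = CA - (known components) = 61.6 - 36.2 = 25.4

25.4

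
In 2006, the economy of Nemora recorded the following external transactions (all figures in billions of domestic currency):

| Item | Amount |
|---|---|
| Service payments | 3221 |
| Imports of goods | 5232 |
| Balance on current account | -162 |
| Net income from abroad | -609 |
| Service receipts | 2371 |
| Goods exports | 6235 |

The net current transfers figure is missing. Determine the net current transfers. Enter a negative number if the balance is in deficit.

294

Current account = goods balance + services balance + net primary income + net secondary income
Sum of the known components = -456
Net current transfers = CA - (known components) = -162 - (-456) = 294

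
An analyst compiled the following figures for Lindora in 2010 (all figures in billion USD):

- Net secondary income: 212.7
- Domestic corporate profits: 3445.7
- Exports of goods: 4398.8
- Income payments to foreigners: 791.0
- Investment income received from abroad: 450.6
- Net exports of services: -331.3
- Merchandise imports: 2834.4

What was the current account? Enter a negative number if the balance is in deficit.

1105.4

Goods balance = 4398.8 - 2834.4 = 1564.4
Services balance = -331.3
Trade balance (goods + services) = 1564.4 + (-331.3) = 1233.1
Net primary income = 450.6 - 791.0 = -340.4
Net secondary income = 212.7
Current account = 1233.1 + (-340.4) + 212.7 = 1105.4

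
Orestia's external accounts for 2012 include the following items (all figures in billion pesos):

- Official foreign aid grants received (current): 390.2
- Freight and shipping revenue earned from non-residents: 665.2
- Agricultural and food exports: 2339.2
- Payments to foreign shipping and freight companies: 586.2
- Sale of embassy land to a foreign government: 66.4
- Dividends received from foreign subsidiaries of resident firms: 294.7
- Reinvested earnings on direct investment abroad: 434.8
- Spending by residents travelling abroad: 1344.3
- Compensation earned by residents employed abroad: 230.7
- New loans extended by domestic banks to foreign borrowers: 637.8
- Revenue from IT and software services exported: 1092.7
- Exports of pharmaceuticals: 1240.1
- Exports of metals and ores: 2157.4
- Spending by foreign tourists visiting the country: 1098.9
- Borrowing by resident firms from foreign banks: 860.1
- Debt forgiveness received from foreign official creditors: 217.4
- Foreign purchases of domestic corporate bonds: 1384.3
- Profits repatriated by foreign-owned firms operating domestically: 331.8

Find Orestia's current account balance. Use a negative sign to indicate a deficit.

7681.6

Goods: 2157.4 + 2339.2 + 1240.1 = 5736.7
Services: -586.2 + 1098.9 - 1344.3 + 665.2 + 1092.7 = 926.3
Primary income: 434.8 - 331.8 + 294.7 + 230.7 = 628.4
Secondary income: 390.2
Current account = 5736.7 + 926.3 + 628.4 + 390.2 = 7681.6
(Excluded from the current account — capital account: sale of embassy land to a foreign government 66.4, debt forgiveness received from foreign official creditors 217.4; financial account: new loans extended by domestic banks to foreign borrowers 637.8, borrowing by resident firms from foreign banks 860.1, foreign purchases of domestic corporate bonds 1384.3.)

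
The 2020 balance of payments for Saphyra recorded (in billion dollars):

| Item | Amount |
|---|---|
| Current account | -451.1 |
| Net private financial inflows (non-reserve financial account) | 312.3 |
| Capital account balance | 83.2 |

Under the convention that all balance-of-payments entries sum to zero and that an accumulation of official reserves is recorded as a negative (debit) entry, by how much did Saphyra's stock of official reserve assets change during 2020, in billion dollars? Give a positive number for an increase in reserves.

-55.6

Official reserve transactions balance = -((-451.1) + 83.2 + 312.3) = 55.6
An accumulation of reserves is recorded as a debit (negative entry), so the change in the stock of reserves is the negative of that balance.
Change in official reserves = -(55.6) = -55.6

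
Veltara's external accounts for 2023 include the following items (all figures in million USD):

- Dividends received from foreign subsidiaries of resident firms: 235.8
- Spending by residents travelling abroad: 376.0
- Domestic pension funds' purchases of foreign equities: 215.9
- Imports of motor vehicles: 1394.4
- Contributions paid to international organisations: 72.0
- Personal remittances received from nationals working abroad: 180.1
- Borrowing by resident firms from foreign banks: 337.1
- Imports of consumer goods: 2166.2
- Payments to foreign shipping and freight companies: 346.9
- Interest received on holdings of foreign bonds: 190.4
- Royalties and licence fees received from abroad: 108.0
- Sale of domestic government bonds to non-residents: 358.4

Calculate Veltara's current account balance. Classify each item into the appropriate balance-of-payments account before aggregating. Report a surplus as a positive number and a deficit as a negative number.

-3641.2

Goods: -1394.4 - 2166.2 = -3560.6
Services: 108.0 - 346.9 - 376.0 = -614.9
Primary income: 235.8 + 190.4 = 426.2
Secondary income: 180.1 - 72.0 = 108.1
Current account = (-3560.6) + (-614.9) + 426.2 + 108.1 = -3641.2
(Excluded from the current account — financial account: domestic pension funds' purchases of foreign equities 215.9, borrowing by resident firms from foreign banks 337.1, sale of domestic government bonds to non-residents 358.4.)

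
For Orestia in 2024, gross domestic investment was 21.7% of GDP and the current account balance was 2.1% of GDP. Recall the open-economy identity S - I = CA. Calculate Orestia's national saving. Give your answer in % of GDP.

23.8

S - I = CA (net lending to the rest of the world).
S = I + CA = 21.7 + 2.1 = 23.8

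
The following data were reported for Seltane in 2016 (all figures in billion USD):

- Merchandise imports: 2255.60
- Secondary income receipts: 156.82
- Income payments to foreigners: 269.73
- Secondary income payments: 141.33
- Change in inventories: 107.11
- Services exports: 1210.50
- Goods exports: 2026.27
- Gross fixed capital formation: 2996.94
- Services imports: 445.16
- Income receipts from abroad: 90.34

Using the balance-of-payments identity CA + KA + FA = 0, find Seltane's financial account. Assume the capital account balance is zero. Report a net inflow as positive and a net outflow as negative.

Goods balance = 2026.27 - 2255.60 = -229.33
Services balance = 1210.50 - 445.16 = 765.34
Trade balance (goods + services) = -229.33 + 765.34 = 536.01
Net primary income = 90.34 - 269.73 = -179.39
Net secondary income = 156.82 - 141.33 = 15.49
Current account = 536.01 + (-179.39) + 15.49 = 372.11
Financial account = -(372.11) = -372.11

-372.11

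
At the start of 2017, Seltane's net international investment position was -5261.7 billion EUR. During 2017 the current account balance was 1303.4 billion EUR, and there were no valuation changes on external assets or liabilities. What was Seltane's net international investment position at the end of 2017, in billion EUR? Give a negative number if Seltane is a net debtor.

With no valuation effects, change in NIIP = current account = 1303.4
End-of-year NIIP = -5261.7 + 1303.4 = -3958.3

-3958.3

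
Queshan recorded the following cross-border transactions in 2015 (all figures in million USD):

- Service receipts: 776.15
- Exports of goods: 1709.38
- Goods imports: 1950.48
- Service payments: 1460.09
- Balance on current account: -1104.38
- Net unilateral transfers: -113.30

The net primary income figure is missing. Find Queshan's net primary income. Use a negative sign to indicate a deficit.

Current account = goods balance + services balance + net primary income + net secondary income
Sum of the known components = -1038.34
Net primary income = CA - (known components) = -1104.38 - (-1038.34) = -66.04

-66.04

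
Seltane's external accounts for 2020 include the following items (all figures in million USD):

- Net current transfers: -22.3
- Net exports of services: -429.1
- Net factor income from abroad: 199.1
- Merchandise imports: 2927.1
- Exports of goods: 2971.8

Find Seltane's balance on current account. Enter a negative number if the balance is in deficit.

Goods balance = 2971.8 - 2927.1 = 44.7
Services balance = -429.1
Trade balance (goods + services) = 44.7 + (-429.1) = -384.4
Net primary income = 199.1
Net secondary income = -22.3
Current account = -384.4 + 199.1 + (-22.3) = -207.6

-207.6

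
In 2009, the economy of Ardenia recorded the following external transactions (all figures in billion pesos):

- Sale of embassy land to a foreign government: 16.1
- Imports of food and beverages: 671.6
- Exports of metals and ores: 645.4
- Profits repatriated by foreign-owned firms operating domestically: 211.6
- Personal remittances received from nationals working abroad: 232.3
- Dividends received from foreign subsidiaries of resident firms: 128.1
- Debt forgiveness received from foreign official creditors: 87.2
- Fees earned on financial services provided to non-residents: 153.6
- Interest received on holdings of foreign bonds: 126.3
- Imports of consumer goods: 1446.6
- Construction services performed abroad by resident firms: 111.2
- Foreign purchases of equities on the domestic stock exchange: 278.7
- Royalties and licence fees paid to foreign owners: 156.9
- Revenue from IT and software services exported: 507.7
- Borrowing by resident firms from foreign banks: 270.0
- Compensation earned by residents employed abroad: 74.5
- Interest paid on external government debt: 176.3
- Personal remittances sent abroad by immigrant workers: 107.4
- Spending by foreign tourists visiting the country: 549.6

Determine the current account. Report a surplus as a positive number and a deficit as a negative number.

Goods: -671.6 - 1446.6 + 645.4 = -1472.8
Services: 153.6 - 156.9 + 549.6 + 507.7 + 111.2 = 1165.2
Primary income: -176.3 + 126.3 - 211.6 + 74.5 + 128.1 = -59.0
Secondary income: 232.3 - 107.4 = 124.9
Current account = (-1472.8) + 1165.2 + (-59.0) + 124.9 = -241.7
(Excluded from the current account — capital account: sale of embassy land to a foreign government 16.1, debt forgiveness received from foreign official creditors 87.2; financial account: foreign purchases of equities on the domestic stock exchange 278.7, borrowing by resident firms from foreign banks 270.0.)

-241.7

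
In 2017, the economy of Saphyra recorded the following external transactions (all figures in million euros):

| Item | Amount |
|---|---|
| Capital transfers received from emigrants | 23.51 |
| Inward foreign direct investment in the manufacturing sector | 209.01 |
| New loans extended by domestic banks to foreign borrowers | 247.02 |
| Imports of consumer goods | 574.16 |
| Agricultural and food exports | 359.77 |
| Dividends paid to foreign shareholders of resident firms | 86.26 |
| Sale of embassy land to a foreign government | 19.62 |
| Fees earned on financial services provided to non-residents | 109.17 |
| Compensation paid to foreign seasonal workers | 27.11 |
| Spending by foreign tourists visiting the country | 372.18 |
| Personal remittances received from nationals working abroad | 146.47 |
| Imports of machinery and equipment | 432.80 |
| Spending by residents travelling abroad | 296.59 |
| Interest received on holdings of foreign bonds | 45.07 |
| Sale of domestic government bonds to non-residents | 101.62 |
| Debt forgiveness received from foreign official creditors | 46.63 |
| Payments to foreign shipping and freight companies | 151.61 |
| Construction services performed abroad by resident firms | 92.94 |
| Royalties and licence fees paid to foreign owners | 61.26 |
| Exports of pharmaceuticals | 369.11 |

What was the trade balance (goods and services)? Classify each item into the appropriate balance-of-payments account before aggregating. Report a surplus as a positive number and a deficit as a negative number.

Goods: -432.80 - 574.16 + 359.77 + 369.11 = -278.08
Services: 109.17 + 92.94 + 372.18 - 61.26 - 296.59 - 151.61 = 64.83
Trade balance = -278.08 + 64.83 = -213.25
(Excluded from the trade balance — capital account: capital transfers received from emigrants 23.51, sale of embassy land to a foreign government 19.62, debt forgiveness received from foreign official creditors 46.63; financial account: inward foreign direct investment in the manufacturing sector 209.01, new loans extended by domestic banks to foreign borrowers 247.02, sale of domestic government bonds to non-residents 101.62; primary income: dividends paid to foreign shareholders of resident firms 86.26, compensation paid to foreign seasonal workers 27.11, interest received on holdings of foreign bonds 45.07; secondary income: personal remittances received from nationals working abroad 146.47.)

-213.25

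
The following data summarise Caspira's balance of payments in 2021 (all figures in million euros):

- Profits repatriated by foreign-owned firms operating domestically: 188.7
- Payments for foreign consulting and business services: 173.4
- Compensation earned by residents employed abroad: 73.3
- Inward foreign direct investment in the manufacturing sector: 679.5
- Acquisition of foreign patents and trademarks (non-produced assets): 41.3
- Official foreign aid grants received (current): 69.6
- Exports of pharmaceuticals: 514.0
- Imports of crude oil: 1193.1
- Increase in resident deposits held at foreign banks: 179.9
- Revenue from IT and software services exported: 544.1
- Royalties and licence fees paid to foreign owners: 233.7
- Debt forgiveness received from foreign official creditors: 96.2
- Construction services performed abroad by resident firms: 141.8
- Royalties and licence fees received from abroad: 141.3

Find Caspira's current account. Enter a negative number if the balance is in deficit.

Goods: 514.0 - 1193.1 = -679.1
Services: -173.4 + 141.3 + 544.1 + 141.8 - 233.7 = 420.1
Primary income: 73.3 - 188.7 = -115.4
Secondary income: 69.6
Current account = (-679.1) + 420.1 + (-115.4) + 69.6 = -304.8
(Excluded from the current account — financial account: inward foreign direct investment in the manufacturing sector 679.5, increase in resident deposits held at foreign banks 179.9; capital account: acquisition of foreign patents and trademarks (non-produced assets) 41.3, debt forgiveness received from foreign official creditors 96.2.)

-304.8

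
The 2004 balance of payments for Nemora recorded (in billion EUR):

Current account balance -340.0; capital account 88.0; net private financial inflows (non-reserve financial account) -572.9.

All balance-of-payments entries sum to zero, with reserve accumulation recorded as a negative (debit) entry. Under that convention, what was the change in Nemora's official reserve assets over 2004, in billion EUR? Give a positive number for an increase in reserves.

-824.9

Official reserve transactions balance = -((-340.0) + 88.0 + (-572.9)) = 824.9
An accumulation of reserves is recorded as a debit (negative entry), so the change in the stock of reserves is the negative of that balance.
Change in official reserves = -(824.9) = -824.9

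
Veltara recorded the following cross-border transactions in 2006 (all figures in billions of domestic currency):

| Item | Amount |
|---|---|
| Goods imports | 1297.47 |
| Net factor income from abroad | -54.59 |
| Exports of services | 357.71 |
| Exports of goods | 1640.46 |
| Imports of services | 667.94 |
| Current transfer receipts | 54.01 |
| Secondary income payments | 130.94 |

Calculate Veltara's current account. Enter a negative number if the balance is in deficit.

-98.76

Goods balance = 1640.46 - 1297.47 = 342.99
Services balance = 357.71 - 667.94 = -310.23
Trade balance (goods + services) = 342.99 + (-310.23) = 32.76
Net primary income = -54.59
Net secondary income = 54.01 - 130.94 = -76.93
Current account = 32.76 + (-54.59) + (-76.93) = -98.76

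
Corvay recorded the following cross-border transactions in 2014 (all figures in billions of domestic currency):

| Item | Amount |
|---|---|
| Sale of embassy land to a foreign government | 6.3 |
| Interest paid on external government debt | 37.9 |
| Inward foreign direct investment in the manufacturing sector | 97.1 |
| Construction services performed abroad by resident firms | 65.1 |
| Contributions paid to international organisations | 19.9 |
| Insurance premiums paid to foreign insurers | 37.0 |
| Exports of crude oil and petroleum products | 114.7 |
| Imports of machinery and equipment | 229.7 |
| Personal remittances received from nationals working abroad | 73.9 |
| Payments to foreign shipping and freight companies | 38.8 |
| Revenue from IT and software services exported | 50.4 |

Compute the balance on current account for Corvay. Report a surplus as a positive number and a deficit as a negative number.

Goods: -229.7 + 114.7 = -115.0
Services: -38.8 + 65.1 + 50.4 - 37.0 = 39.7
Primary income: -37.9
Secondary income: 73.9 - 19.9 = 54.0
Current account = (-115.0) + 39.7 + (-37.9) + 54.0 = -59.2
(Excluded from the current account — capital account: sale of embassy land to a foreign government 6.3; financial account: inward foreign direct investment in the manufacturing sector 97.1.)

-59.2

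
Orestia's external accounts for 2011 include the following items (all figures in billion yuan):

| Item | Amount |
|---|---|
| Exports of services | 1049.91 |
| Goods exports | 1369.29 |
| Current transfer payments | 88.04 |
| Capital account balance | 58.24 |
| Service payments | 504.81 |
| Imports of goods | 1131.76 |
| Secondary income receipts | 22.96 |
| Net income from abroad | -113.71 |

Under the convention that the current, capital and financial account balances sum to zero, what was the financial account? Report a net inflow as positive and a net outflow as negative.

-662.08

Goods balance = 1369.29 - 1131.76 = 237.53
Services balance = 1049.91 - 504.81 = 545.10
Trade balance (goods + services) = 237.53 + 545.10 = 782.63
Net primary income = -113.71
Net secondary income = 22.96 - 88.04 = -65.08
Current account = 782.63 + (-113.71) + (-65.08) = 603.84
Financial account = -(603.84 + 58.24) = -662.08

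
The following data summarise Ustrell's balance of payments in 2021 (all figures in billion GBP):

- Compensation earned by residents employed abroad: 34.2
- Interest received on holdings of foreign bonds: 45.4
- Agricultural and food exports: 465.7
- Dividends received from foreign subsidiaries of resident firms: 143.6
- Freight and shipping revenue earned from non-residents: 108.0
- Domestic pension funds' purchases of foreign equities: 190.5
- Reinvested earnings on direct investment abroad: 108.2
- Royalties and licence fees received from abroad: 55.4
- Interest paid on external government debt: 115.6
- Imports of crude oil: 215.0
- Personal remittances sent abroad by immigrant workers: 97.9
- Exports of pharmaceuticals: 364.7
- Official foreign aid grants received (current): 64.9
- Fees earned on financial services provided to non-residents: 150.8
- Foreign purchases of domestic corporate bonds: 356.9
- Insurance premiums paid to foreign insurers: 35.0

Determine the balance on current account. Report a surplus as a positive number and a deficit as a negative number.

1077.4

Goods: 364.7 - 215.0 + 465.7 = 615.4
Services: -35.0 + 108.0 + 55.4 + 150.8 = 279.2
Primary income: 45.4 - 115.6 + 143.6 + 34.2 + 108.2 = 215.8
Secondary income: 64.9 - 97.9 = -33.0
Current account = 615.4 + 279.2 + 215.8 + (-33.0) = 1077.4
(Excluded from the current account — financial account: domestic pension funds' purchases of foreign equities 190.5, foreign purchases of domestic corporate bonds 356.9.)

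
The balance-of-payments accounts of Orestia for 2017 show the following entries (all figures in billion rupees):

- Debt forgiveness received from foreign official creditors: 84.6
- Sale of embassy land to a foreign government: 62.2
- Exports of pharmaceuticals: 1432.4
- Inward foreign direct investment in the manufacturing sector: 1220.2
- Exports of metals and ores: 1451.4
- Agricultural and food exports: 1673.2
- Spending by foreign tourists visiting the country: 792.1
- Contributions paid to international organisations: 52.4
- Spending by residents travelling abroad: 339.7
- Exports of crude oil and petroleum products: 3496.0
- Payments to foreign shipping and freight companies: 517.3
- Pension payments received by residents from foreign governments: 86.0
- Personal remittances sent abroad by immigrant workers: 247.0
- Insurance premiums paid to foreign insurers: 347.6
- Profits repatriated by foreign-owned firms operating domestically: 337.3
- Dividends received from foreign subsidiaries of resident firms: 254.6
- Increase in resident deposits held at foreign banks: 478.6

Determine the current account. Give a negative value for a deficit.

Goods: 1451.4 + 3496.0 + 1432.4 + 1673.2 = 8053.0
Services: -347.6 + 792.1 - 517.3 - 339.7 = -412.5
Primary income: 254.6 - 337.3 = -82.7
Secondary income: -52.4 + 86.0 - 247.0 = -213.4
Current account = 8053.0 + (-412.5) + (-82.7) + (-213.4) = 7344.4
(Excluded from the current account — capital account: debt forgiveness received from foreign official creditors 84.6, sale of embassy land to a foreign government 62.2; financial account: inward foreign direct investment in the manufacturing sector 1220.2, increase in resident deposits held at foreign banks 478.6.)

7344.4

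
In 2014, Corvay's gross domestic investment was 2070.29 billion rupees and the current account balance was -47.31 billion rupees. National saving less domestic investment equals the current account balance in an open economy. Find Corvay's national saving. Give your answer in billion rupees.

S = I + CA = 2070.29 + (-47.31) = 2022.98

2022.98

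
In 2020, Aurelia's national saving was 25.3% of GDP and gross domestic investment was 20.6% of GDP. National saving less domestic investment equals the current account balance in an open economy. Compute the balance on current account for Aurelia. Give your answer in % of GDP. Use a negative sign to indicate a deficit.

CA = S - I = 25.3 - 20.6 = 4.7

4.7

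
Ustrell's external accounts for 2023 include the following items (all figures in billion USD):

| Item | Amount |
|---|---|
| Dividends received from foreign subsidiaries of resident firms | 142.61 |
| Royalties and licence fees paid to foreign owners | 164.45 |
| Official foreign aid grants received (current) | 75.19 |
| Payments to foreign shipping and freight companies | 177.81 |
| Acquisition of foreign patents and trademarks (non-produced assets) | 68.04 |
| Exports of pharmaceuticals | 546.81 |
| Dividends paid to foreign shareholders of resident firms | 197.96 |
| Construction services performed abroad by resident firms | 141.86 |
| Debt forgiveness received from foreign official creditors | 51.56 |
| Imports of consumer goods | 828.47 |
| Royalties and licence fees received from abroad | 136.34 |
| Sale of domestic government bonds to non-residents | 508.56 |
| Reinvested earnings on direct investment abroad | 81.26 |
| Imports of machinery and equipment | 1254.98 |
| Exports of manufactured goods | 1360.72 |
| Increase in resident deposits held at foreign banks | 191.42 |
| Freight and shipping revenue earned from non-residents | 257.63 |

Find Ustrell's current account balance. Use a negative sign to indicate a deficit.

Goods: 546.81 - 1254.98 - 828.47 + 1360.72 = -175.92
Services: 136.34 - 177.81 - 164.45 + 141.86 + 257.63 = 193.57
Primary income: 81.26 - 197.96 + 142.61 = 25.91
Secondary income: 75.19
Current account = (-175.92) + 193.57 + 25.91 + 75.19 = 118.75
(Excluded from the current account — capital account: acquisition of foreign patents and trademarks (non-produced assets) 68.04, debt forgiveness received from foreign official creditors 51.56; financial account: sale of domestic government bonds to non-residents 508.56, increase in resident deposits held at foreign banks 191.42.)

118.75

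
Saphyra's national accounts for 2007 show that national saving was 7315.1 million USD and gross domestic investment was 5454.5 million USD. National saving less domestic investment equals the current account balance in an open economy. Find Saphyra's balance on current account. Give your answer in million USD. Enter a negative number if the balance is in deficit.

1860.6

CA = S - I = 7315.1 - 5454.5 = 1860.6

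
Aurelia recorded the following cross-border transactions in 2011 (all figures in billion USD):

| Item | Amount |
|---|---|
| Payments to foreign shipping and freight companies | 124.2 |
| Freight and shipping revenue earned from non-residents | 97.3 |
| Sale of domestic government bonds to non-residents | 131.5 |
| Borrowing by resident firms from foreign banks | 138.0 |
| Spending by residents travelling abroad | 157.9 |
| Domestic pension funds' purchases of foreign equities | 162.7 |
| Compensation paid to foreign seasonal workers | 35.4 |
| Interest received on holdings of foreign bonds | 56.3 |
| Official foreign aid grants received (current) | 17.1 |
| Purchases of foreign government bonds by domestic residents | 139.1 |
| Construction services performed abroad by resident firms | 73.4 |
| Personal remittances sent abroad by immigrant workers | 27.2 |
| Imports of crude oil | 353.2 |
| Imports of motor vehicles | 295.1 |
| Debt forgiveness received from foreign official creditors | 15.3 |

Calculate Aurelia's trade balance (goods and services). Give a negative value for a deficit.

Goods: -353.2 - 295.1 = -648.3
Services: -157.9 + 97.3 - 124.2 + 73.4 = -111.4
Trade balance = -648.3 + (-111.4) = -759.7
(Excluded from the trade balance — financial account: sale of domestic government bonds to non-residents 131.5, borrowing by resident firms from foreign banks 138.0, domestic pension funds' purchases of foreign equities 162.7, purchases of foreign government bonds by domestic residents 139.1; primary income: compensation paid to foreign seasonal workers 35.4, interest received on holdings of foreign bonds 56.3; secondary income: official foreign aid grants received (current) 17.1, personal remittances sent abroad by immigrant workers 27.2; capital account: debt forgiveness received from foreign official creditors 15.3.)

-759.7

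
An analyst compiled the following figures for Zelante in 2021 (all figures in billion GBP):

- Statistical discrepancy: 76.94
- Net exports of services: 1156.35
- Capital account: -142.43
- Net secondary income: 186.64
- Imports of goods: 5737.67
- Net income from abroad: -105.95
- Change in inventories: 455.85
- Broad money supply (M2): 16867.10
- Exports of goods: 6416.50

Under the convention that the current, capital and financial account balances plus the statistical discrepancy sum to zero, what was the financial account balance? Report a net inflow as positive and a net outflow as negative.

-1850.38

Goods balance = 6416.50 - 5737.67 = 678.83
Services balance = 1156.35
Trade balance (goods + services) = 678.83 + 1156.35 = 1835.18
Net primary income = -105.95
Net secondary income = 186.64
Current account = 1835.18 + (-105.95) + 186.64 = 1915.87
Financial account = -(1915.87 + (-142.43) + 76.94) = -1850.38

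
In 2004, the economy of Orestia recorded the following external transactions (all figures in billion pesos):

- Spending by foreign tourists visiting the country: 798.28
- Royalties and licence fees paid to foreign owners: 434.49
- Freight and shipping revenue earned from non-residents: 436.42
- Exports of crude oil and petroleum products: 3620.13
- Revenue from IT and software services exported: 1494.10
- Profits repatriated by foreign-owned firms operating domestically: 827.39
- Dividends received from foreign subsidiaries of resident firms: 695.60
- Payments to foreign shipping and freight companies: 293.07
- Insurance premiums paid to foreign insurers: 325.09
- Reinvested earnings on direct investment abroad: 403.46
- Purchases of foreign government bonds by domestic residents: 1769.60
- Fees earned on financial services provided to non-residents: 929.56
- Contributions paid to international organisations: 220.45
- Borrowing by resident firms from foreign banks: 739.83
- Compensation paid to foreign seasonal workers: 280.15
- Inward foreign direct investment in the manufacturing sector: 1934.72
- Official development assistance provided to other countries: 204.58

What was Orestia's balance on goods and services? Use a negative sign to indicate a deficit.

6225.84

Goods: 3620.13
Services: -434.49 + 798.28 + 436.42 - 293.07 + 1494.10 - 325.09 + 929.56 = 2605.71
Trade balance = 3620.13 + 2605.71 = 6225.84
(Excluded from the trade balance — primary income: profits repatriated by foreign-owned firms operating domestically 827.39, dividends received from foreign subsidiaries of resident firms 695.60, reinvested earnings on direct investment abroad 403.46, compensation paid to foreign seasonal workers 280.15; financial account: purchases of foreign government bonds by domestic residents 1769.60, borrowing by resident firms from foreign banks 739.83, inward foreign direct investment in the manufacturing sector 1934.72; secondary income: contributions paid to international organisations 220.45, official development assistance provided to other countries 204.58.)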